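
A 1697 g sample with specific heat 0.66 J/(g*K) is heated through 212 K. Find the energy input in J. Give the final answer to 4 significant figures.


Q = m * cp * dT
Q = 1697 * 0.66 * 212
Q = 237400 J


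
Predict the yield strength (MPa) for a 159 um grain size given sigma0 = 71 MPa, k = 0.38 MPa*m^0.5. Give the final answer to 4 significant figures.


sigma_y = sigma0 + k / sqrt(d)
d = 159 um = 1.59e-04 m
sigma_y = 71 + 0.38 / sqrt(1.59e-04)
sigma_y = 101.1 MPa


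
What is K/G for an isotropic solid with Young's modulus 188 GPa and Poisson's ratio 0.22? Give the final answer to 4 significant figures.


G = E / (2*(1+nu))
G = 188 / (2*(1+0.22)) = 77.0492 GPa
K = E / (3*(1-2*nu))
K = 188 / (3*(1-2*0.22)) = 111.905 GPa
K/G = 111.905 / 77.0492 = 1.452


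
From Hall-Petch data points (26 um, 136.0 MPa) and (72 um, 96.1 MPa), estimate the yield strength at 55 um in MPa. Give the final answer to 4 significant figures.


sigma_y = sigma0 + k / sqrt(d)
1/sqrt(d1) = 1/sqrt(2.6e-05) = 196.116;  1/sqrt(d2) = 117.851
k = (sigma1 - sigma2) / (1/sqrt(d1) - 1/sqrt(d2)) = (136.0 - 96.1) / (196.116 - 117.851) = 0.509806 MPa*m^0.5
sigma0 = sigma1 - k/sqrt(d1) = 136.0 - 0.509806*196.116 = 36.0187 MPa
sigma_y(d3) = 36.0187 + 0.509806 / sqrt(5.5e-05) = 104.8 MPa


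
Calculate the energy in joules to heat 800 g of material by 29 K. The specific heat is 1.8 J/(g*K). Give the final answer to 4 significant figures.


Q = m * cp * dT
Q = 800 * 1.8 * 29
Q = 41760 J


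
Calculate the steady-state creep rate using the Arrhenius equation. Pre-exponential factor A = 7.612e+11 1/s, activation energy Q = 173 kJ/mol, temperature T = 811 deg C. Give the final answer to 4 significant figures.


rate = A * exp(-Q / (R*T))
T = 811 + 273.15 = 1084.15 K
rate = 7.612e+11 * exp(-173e3 / (8.314 * 1084.15))
rate = 3516 1/s


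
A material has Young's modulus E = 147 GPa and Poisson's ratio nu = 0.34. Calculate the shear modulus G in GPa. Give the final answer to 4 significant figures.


G = E / (2*(1+nu))
G = 147 / (2*(1+0.34))
G = 54.85 GPa


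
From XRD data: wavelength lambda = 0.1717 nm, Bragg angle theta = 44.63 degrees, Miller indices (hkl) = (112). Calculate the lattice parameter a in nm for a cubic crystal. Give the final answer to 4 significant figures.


d = lambda / (2*sin(theta))
d = 0.1717 / (2*sin(44.63 deg))
d = 0.122202 nm
a = d * sqrt(h^2+k^2+l^2) = 0.122202 * sqrt(6)
a = 0.2993 nm


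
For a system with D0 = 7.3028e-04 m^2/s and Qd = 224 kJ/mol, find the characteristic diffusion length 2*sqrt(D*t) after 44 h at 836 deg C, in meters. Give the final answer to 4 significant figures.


Step 1: D = D0 * exp(-Qd/(R*T))
T = 1109.15 K
D = 7.3028e-04 * exp(-224e3 / (8.314 * 1109.15)) = 2.06056e-14 m^2/s
Step 2: L = 2*sqrt(D*t)
t = 44 h = 158400 s
L = 2*sqrt(2.06056e-14 * 158400) = 1.143e-04 m


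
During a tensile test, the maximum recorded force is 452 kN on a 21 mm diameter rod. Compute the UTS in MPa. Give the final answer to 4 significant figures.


A0 = pi*(d/2)^2 = pi*(21/2)^2 = 346.361 mm^2
UTS = F_max / A0 = 452*1000 / 346.361
UTS = 1305 MPa


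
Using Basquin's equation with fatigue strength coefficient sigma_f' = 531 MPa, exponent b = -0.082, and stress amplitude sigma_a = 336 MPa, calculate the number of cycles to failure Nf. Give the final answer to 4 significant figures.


sigma_a = sigma_f' * (2*Nf)^b
2*Nf = (sigma_a / sigma_f')^(1/b)
2*Nf = (336 / 531)^(1/-0.082)
2*Nf = 265.365
Nf = 132.7 cycles


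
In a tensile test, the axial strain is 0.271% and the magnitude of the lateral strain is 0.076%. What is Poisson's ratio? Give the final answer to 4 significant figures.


nu = -epsilon_lat / epsilon_axial
Lateral strain is contraction (negative), so using magnitudes:
nu = 0.076 / 0.271
nu = 0.2804


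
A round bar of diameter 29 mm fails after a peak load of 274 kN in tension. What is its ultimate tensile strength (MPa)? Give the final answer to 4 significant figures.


A0 = pi*(d/2)^2 = pi*(29/2)^2 = 660.52 mm^2
UTS = F_max / A0 = 274*1000 / 660.52
UTS = 414.8 MPa


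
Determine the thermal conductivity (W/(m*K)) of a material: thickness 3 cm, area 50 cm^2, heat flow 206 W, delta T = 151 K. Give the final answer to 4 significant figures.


k = Q*L / (A*dT)
L = 0.03 m, A = 5e-03 m^2
k = 206 * 0.03 / (5e-03 * 151)
k = 8.185 W/(m*K)


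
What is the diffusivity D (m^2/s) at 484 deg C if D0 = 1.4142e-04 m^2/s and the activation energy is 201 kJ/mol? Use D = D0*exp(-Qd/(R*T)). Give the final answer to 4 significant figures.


D = D0 * exp(-Qd / (R*T))
T = 757.15 K
D = 1.4142e-04 * exp(-201e3 / (8.314 * 757.15))
D = 1.92e-18 m^2/s


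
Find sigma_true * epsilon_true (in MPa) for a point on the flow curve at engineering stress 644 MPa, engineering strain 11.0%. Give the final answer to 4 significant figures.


sigma_true = sigma_eng * (1 + epsilon_eng)
sigma_true = 644 * (1 + 0.11) = 714.84 MPa
epsilon_true = ln(1 + epsilon_eng)
epsilon_true = ln(1 + 0.11) = 0.10436
sigma_true * epsilon_true = 714.84 * 0.10436 = 74.6 MPa


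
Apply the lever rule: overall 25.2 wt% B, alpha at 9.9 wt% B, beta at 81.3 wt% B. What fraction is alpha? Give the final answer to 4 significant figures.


f_alpha = (C_beta - C0) / (C_beta - C_alpha)
f_alpha = (81.3 - 25.2) / (81.3 - 9.9)
f_alpha = 0.7857


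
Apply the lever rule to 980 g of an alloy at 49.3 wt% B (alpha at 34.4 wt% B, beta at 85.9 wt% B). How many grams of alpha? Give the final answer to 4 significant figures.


f_alpha = (C_beta - C0) / (C_beta - C_alpha)
f_alpha = (85.9 - 49.3) / (85.9 - 34.4) = 0.71068
m_alpha = f_alpha * m_total = 0.71068 * 980 = 696.5 g


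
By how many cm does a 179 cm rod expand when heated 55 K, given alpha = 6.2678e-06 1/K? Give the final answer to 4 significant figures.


dL = L0 * alpha * dT
dL = 179 * 6.2678e-06 * 55
dL = 0.06171 cm


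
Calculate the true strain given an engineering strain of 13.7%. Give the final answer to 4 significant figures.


epsilon_true = ln(1 + epsilon_eng)
epsilon_true = ln(1 + 0.137)
epsilon_true = 0.1284


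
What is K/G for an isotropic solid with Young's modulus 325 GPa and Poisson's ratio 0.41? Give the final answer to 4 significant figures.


G = E / (2*(1+nu))
G = 325 / (2*(1+0.41)) = 115.248 GPa
K = E / (3*(1-2*nu))
K = 325 / (3*(1-2*0.41)) = 601.852 GPa
K/G = 601.852 / 115.248 = 5.222


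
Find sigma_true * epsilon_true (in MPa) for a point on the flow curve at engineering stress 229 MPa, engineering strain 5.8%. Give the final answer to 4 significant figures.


sigma_true = sigma_eng * (1 + epsilon_eng)
sigma_true = 229 * (1 + 0.058) = 242.282 MPa
epsilon_true = ln(1 + epsilon_eng)
epsilon_true = ln(1 + 0.058) = 0.0563803
sigma_true * epsilon_true = 242.282 * 0.0563803 = 13.66 MPa


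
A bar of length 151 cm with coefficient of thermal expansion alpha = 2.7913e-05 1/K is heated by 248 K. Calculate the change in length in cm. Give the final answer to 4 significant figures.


dL = L0 * alpha * dT
dL = 151 * 2.7913e-05 * 248
dL = 1.045 cm


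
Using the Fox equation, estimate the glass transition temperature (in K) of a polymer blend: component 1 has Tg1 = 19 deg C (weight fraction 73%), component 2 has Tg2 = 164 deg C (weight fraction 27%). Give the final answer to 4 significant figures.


1/Tg = w1/Tg1 + w2/Tg2 (in Kelvin)
Tg1 = 292.15 K, Tg2 = 437.15 K
1/Tg = 0.73/292.15 + 0.27/437.15
Tg = 320.9 K


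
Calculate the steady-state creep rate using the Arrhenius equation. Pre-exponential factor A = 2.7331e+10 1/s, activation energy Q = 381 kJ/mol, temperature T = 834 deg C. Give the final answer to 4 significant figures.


rate = A * exp(-Q / (R*T))
T = 834 + 273.15 = 1107.15 K
rate = 2.7331e+10 * exp(-381e3 / (8.314 * 1107.15))
rate = 2.888e-08 1/s


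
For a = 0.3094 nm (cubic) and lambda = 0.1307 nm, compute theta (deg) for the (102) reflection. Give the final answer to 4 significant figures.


d = a / sqrt(h^2+k^2+l^2)
d = 0.3094 / sqrt(5) = 0.138368 nm
lambda = 2*d*sin(theta)  =>  sin(theta) = lambda / (2*d)
sin(theta) = 0.1307 / (2 * 0.138368) = 0.472292
theta = 28.18 deg


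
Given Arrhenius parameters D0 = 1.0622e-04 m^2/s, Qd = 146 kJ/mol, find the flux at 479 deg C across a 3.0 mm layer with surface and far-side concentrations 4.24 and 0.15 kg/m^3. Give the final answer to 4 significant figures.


Step 1: D = D0 * exp(-Qd/(R*T))
T = 479 + 273.15 = 752.15 K
D = 1.0622e-04 * exp(-146e3 / (8.314 * 752.15)) = 7.70128e-15 m^2/s
Step 2: J = D * (C1 - C2) / dx
J = 7.70128e-15 * (4.24 - 0.15) / 3e-03
J = 1.05e-11 kg/(m^2*s)


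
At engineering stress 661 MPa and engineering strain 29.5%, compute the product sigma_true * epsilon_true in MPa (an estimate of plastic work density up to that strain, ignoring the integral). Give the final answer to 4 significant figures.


sigma_true = sigma_eng * (1 + epsilon_eng)
sigma_true = 661 * (1 + 0.295) = 855.995 MPa
epsilon_true = ln(1 + epsilon_eng)
epsilon_true = ln(1 + 0.295) = 0.258511
sigma_true * epsilon_true = 855.995 * 0.258511 = 221.3 MPa


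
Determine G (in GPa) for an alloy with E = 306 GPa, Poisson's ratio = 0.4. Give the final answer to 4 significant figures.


G = E / (2*(1+nu))
G = 306 / (2*(1+0.4))
G = 109.3 GPa


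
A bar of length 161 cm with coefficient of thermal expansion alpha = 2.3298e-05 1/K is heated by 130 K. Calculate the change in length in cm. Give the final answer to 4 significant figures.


dL = L0 * alpha * dT
dL = 161 * 2.3298e-05 * 130
dL = 0.4876 cm


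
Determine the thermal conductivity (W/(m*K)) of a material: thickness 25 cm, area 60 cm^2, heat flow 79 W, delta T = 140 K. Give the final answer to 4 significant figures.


k = Q*L / (A*dT)
L = 0.25 m, A = 6e-03 m^2
k = 79 * 0.25 / (6e-03 * 140)
k = 23.51 W/(m*K)


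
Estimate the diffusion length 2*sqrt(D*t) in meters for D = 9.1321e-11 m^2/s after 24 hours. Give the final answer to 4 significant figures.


t = 24 hr = 86400 s
Diffusion length = 2*sqrt(D*t)
= 2*sqrt(9.1321e-11 * 86400)
= 5.618e-03 m


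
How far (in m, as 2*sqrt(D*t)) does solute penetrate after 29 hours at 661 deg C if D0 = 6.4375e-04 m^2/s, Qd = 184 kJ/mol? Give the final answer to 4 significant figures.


Step 1: D = D0 * exp(-Qd/(R*T))
T = 934.15 K
D = 6.4375e-04 * exp(-184e3 / (8.314 * 934.15)) = 3.30874e-14 m^2/s
Step 2: L = 2*sqrt(D*t)
t = 29 h = 104400 s
L = 2*sqrt(3.30874e-14 * 104400) = 1.175e-04 m


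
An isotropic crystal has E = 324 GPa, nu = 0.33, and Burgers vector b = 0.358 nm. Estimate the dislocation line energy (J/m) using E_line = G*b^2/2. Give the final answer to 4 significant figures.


Step 1: G = E / (2*(1+nu))
G = 324 / (2*(1+0.33)) = 121.805 GPa = 1.21805e+11 Pa
Step 2: E_line = G*b^2/2
b = 0.358 nm = 3.58e-10 m
E_line = 0.5 * 1.21805e+11 * (3.58e-10)^2 = 7.805e-09 J/m


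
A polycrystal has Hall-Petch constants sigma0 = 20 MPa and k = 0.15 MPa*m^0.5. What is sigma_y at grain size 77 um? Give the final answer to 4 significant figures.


sigma_y = sigma0 + k / sqrt(d)
d = 77 um = 7.7e-05 m
sigma_y = 20 + 0.15 / sqrt(7.7e-05)
sigma_y = 37.09 MPa


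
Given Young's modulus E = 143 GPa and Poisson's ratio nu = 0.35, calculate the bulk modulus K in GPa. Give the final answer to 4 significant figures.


K = E / (3*(1-2*nu))
K = 143 / (3*(1-2*0.35))
K = 158.9 GPa


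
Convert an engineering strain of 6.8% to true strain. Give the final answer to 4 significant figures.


epsilon_true = ln(1 + epsilon_eng)
epsilon_true = ln(1 + 0.068)
epsilon_true = 0.06579


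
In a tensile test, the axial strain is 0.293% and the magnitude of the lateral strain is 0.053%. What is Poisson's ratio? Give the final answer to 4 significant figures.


nu = -epsilon_lat / epsilon_axial
Lateral strain is contraction (negative), so using magnitudes:
nu = 0.053 / 0.293
nu = 0.1809


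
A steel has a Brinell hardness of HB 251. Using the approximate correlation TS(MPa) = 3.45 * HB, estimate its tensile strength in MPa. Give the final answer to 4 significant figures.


TS (MPa) = 3.45 * HB
TS = 3.45 * 251
TS = 866 MPa


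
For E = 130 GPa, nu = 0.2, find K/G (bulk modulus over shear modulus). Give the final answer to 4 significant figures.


G = E / (2*(1+nu))
G = 130 / (2*(1+0.2)) = 54.1667 GPa
K = E / (3*(1-2*nu))
K = 130 / (3*(1-2*0.2)) = 72.2222 GPa
K/G = 72.2222 / 54.1667 = 1.333


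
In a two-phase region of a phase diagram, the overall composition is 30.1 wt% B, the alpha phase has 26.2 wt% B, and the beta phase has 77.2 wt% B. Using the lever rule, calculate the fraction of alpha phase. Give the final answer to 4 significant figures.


f_alpha = (C_beta - C0) / (C_beta - C_alpha)
f_alpha = (77.2 - 30.1) / (77.2 - 26.2)
f_alpha = 0.9235


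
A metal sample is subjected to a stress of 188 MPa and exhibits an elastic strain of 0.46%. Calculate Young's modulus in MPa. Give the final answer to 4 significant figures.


E = sigma / epsilon
epsilon = 0.46% = 4.6e-03
E = 188 / 4.6e-03
E = 40870 MPa


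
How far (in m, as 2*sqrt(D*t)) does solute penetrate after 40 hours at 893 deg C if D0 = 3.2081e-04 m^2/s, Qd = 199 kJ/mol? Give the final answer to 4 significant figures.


Step 1: D = D0 * exp(-Qd/(R*T))
T = 1166.15 K
D = 3.2081e-04 * exp(-199e3 / (8.314 * 1166.15)) = 3.91058e-13 m^2/s
Step 2: L = 2*sqrt(D*t)
t = 40 h = 144000 s
L = 2*sqrt(3.91058e-13 * 144000) = 4.746e-04 m


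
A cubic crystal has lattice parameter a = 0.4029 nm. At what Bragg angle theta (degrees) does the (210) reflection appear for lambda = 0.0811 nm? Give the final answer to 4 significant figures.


d = a / sqrt(h^2+k^2+l^2)
d = 0.4029 / sqrt(5) = 0.180182 nm
lambda = 2*d*sin(theta)  =>  sin(theta) = lambda / (2*d)
sin(theta) = 0.0811 / (2 * 0.180182) = 0.22505
theta = 13.01 deg


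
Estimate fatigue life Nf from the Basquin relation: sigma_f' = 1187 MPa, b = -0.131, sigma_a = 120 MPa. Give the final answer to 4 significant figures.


sigma_a = sigma_f' * (2*Nf)^b
2*Nf = (sigma_a / sigma_f')^(1/b)
2*Nf = (120 / 1187)^(1/-0.131)
2*Nf = 3.95801e+07
Nf = 1.979e+07 cycles


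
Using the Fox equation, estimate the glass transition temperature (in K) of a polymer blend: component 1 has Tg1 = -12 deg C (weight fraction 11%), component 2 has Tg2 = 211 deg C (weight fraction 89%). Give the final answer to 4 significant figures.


1/Tg = w1/Tg1 + w2/Tg2 (in Kelvin)
Tg1 = 261.15 K, Tg2 = 484.15 K
1/Tg = 0.11/261.15 + 0.89/484.15
Tg = 442.6 K


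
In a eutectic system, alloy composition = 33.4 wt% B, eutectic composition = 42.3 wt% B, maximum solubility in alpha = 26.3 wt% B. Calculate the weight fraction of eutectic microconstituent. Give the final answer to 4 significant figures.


f_primary = (C_e - C0) / (C_e - C_alpha_max)
f_primary = (42.3 - 33.4) / (42.3 - 26.3)
f_primary = 0.55625
f_eutectic = 1 - 0.55625 = 0.4438


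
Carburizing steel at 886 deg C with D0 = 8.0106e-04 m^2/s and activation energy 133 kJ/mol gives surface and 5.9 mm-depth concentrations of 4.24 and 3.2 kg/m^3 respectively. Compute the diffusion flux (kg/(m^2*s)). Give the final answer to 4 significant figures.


Step 1: D = D0 * exp(-Qd/(R*T))
T = 886 + 273.15 = 1159.15 K
D = 8.0106e-04 * exp(-133e3 / (8.314 * 1159.15)) = 8.1299e-10 m^2/s
Step 2: J = D * (C1 - C2) / dx
J = 8.1299e-10 * (4.24 - 3.2) / 5.9e-03
J = 1.433e-07 kg/(m^2*s)


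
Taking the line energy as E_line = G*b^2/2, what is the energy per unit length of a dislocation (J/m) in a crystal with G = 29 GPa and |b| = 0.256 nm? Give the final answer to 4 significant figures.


E = G*b^2/2
b = 0.256 nm = 2.56e-10 m
G = 29 GPa = 2.9e+10 Pa
E = 0.5 * 2.9e+10 * (2.56e-10)^2
E = 9.503e-10 J/m


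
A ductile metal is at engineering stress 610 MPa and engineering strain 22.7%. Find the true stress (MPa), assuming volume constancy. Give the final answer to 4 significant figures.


sigma_true = sigma_eng * (1 + epsilon_eng)
sigma_true = 610 * (1 + 0.227)
sigma_true = 748.5 MPa


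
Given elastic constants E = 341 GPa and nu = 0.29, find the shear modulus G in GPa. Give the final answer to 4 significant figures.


G = E / (2*(1+nu))
G = 341 / (2*(1+0.29))
G = 132.2 GPa


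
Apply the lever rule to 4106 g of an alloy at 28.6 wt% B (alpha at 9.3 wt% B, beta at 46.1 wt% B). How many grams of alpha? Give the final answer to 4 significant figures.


f_alpha = (C_beta - C0) / (C_beta - C_alpha)
f_alpha = (46.1 - 28.6) / (46.1 - 9.3) = 0.475543
m_alpha = f_alpha * m_total = 0.475543 * 4106 = 1953 g


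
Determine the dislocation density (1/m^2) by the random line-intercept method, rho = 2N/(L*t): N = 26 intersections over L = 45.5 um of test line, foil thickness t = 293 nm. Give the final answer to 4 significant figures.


rho = 2N / (L * t)
L = 45.5 um = 4.55e-05 m, t = 293 nm = 2.93e-07 m
rho = 2 * 26 / (4.55e-05 * 2.93e-07)
rho = 3.901e+12 1/m^2


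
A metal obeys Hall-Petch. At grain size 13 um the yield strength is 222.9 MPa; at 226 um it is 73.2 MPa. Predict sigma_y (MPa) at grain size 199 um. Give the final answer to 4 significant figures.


sigma_y = sigma0 + k / sqrt(d)
1/sqrt(d1) = 1/sqrt(1.3e-05) = 277.35;  1/sqrt(d2) = 66.519
k = (sigma1 - sigma2) / (1/sqrt(d1) - 1/sqrt(d2)) = (222.9 - 73.2) / (277.35 - 66.519) = 0.710047 MPa*m^0.5
sigma0 = sigma1 - k/sqrt(d1) = 222.9 - 0.710047*277.35 = 25.9684 MPa
sigma_y(d3) = 25.9684 + 0.710047 / sqrt(1.99e-04) = 76.3 MPa


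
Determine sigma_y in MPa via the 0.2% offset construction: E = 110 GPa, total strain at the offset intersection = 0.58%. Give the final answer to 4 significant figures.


Offset strain = 0.002
Elastic strain at yield = total_strain - offset = 5.8e-03 - 0.002 = 3.8e-03
sigma_y = E * elastic_strain = 110000 * 3.8e-03
sigma_y = 418 MPa


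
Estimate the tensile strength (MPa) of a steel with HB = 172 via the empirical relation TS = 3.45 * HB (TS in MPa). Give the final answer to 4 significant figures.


TS (MPa) = 3.45 * HB
TS = 3.45 * 172
TS = 593.4 MPa


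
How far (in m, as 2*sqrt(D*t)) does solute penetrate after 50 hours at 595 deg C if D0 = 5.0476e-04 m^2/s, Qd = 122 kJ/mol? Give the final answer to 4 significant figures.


Step 1: D = D0 * exp(-Qd/(R*T))
T = 868.15 K
D = 5.0476e-04 * exp(-122e3 / (8.314 * 868.15)) = 2.30331e-11 m^2/s
Step 2: L = 2*sqrt(D*t)
t = 50 h = 180000 s
L = 2*sqrt(2.30331e-11 * 180000) = 4.072e-03 m


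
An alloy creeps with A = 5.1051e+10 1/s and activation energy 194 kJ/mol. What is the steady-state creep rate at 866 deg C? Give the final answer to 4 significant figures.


rate = A * exp(-Q / (R*T))
T = 866 + 273.15 = 1139.15 K
rate = 5.1051e+10 * exp(-194e3 / (8.314 * 1139.15))
rate = 64.86 1/s


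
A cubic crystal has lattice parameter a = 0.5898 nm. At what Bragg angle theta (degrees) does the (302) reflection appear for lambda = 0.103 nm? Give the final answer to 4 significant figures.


d = a / sqrt(h^2+k^2+l^2)
d = 0.5898 / sqrt(13) = 0.163581 nm
lambda = 2*d*sin(theta)  =>  sin(theta) = lambda / (2*d)
sin(theta) = 0.103 / (2 * 0.163581) = 0.314829
theta = 18.35 deg


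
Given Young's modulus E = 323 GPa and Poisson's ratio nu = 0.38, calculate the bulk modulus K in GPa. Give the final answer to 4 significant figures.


K = E / (3*(1-2*nu))
K = 323 / (3*(1-2*0.38))
K = 448.6 GPa


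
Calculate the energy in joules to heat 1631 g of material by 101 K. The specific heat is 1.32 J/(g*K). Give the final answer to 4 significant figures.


Q = m * cp * dT
Q = 1631 * 1.32 * 101
Q = 217400 J


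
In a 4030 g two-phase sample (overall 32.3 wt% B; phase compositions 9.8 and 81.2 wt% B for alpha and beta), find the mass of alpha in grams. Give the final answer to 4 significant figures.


f_alpha = (C_beta - C0) / (C_beta - C_alpha)
f_alpha = (81.2 - 32.3) / (81.2 - 9.8) = 0.684874
m_alpha = f_alpha * m_total = 0.684874 * 4030 = 2760 g


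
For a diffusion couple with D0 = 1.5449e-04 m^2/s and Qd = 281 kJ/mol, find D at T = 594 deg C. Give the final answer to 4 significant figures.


D = D0 * exp(-Qd / (R*T))
T = 867.15 K
D = 1.5449e-04 * exp(-281e3 / (8.314 * 867.15))
D = 1.827e-21 m^2/s


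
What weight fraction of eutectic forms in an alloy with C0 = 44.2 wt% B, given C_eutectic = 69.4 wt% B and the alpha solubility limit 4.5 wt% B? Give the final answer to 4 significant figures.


f_primary = (C_e - C0) / (C_e - C_alpha_max)
f_primary = (69.4 - 44.2) / (69.4 - 4.5)
f_primary = 0.38829
f_eutectic = 1 - 0.38829 = 0.6117


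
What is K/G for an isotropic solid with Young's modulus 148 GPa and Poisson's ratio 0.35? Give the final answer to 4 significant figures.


G = E / (2*(1+nu))
G = 148 / (2*(1+0.35)) = 54.8148 GPa
K = E / (3*(1-2*nu))
K = 148 / (3*(1-2*0.35)) = 164.444 GPa
K/G = 164.444 / 54.8148 = 3


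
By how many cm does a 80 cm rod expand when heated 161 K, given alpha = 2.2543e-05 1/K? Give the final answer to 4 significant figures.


dL = L0 * alpha * dT
dL = 80 * 2.2543e-05 * 161
dL = 0.2904 cm


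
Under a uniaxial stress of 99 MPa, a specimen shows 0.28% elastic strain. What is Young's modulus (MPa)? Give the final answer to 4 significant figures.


E = sigma / epsilon
epsilon = 0.28% = 2.8e-03
E = 99 / 2.8e-03
E = 35360 MPa


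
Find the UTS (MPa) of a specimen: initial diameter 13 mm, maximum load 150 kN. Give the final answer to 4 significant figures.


A0 = pi*(d/2)^2 = pi*(13/2)^2 = 132.732 mm^2
UTS = F_max / A0 = 150*1000 / 132.732
UTS = 1130 MPa


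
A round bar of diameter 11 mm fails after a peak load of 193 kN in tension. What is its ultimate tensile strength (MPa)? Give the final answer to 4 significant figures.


A0 = pi*(d/2)^2 = pi*(11/2)^2 = 95.0332 mm^2
UTS = F_max / A0 = 193*1000 / 95.0332
UTS = 2031 MPa


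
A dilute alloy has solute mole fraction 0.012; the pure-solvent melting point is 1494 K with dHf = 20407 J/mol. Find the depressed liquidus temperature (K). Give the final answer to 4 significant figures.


dT = R*Tm^2*x / dHf
dT = 8.314 * 1494^2 * 0.012 / 20407
dT = 10.9122 K
T_new = 1494 - 10.9122 = 1483 K


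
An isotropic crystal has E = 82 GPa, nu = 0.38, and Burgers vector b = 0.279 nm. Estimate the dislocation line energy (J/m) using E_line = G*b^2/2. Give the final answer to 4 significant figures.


Step 1: G = E / (2*(1+nu))
G = 82 / (2*(1+0.38)) = 29.7101 GPa = 2.97101e+10 Pa
Step 2: E_line = G*b^2/2
b = 0.279 nm = 2.79e-10 m
E_line = 0.5 * 2.97101e+10 * (2.79e-10)^2 = 1.156e-09 J/m


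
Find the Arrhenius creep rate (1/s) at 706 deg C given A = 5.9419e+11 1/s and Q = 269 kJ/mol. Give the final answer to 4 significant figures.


rate = A * exp(-Q / (R*T))
T = 706 + 273.15 = 979.15 K
rate = 5.9419e+11 * exp(-269e3 / (8.314 * 979.15))
rate = 2.649e-03 1/s


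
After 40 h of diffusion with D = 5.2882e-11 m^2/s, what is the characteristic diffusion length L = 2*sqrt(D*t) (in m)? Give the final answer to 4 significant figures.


t = 40 hr = 144000 s
Diffusion length = 2*sqrt(D*t)
= 2*sqrt(5.2882e-11 * 144000)
= 5.519e-03 m


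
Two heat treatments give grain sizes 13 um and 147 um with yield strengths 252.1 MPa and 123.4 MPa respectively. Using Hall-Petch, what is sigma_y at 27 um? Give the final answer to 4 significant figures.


sigma_y = sigma0 + k / sqrt(d)
1/sqrt(d1) = 1/sqrt(1.3e-05) = 277.35;  1/sqrt(d2) = 82.4786
k = (sigma1 - sigma2) / (1/sqrt(d1) - 1/sqrt(d2)) = (252.1 - 123.4) / (277.35 - 82.4786) = 0.660435 MPa*m^0.5
sigma0 = sigma1 - k/sqrt(d1) = 252.1 - 0.660435*277.35 = 68.9282 MPa
sigma_y(d3) = 68.9282 + 0.660435 / sqrt(2.7e-05) = 196 MPa


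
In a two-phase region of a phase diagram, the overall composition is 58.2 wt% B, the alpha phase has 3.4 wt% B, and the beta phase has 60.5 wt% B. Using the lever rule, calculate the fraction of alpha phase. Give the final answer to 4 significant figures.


f_alpha = (C_beta - C0) / (C_beta - C_alpha)
f_alpha = (60.5 - 58.2) / (60.5 - 3.4)
f_alpha = 0.04028


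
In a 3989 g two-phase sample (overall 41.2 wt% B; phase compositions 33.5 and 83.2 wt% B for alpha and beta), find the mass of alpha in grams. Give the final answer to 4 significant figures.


f_alpha = (C_beta - C0) / (C_beta - C_alpha)
f_alpha = (83.2 - 41.2) / (83.2 - 33.5) = 0.84507
m_alpha = f_alpha * m_total = 0.84507 * 3989 = 3371 g


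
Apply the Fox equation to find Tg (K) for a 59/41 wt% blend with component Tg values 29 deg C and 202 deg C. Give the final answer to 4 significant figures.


1/Tg = w1/Tg1 + w2/Tg2 (in Kelvin)
Tg1 = 302.15 K, Tg2 = 475.15 K
1/Tg = 0.59/302.15 + 0.41/475.15
Tg = 355.2 K


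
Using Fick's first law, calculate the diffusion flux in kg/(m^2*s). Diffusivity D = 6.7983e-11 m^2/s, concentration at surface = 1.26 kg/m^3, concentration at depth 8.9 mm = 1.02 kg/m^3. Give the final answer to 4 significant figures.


J = -D * (dC/dx) = D * (C1 - C2) / dx
J = 6.7983e-11 * (1.26 - 1.02) / 8.9e-03
J = 1.833e-09 kg/(m^2*s)


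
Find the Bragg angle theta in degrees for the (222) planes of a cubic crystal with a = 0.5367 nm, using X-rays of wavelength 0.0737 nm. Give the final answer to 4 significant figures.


d = a / sqrt(h^2+k^2+l^2)
d = 0.5367 / sqrt(12) = 0.154932 nm
lambda = 2*d*sin(theta)  =>  sin(theta) = lambda / (2*d)
sin(theta) = 0.0737 / (2 * 0.154932) = 0.237846
theta = 13.76 deg


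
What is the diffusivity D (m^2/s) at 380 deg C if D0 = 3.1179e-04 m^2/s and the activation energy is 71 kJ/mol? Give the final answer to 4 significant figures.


D = D0 * exp(-Qd / (R*T))
T = 653.15 K
D = 3.1179e-04 * exp(-71e3 / (8.314 * 653.15))
D = 6.539e-10 m^2/s


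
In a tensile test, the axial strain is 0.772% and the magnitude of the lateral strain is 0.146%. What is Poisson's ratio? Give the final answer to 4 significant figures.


nu = -epsilon_lat / epsilon_axial
Lateral strain is contraction (negative), so using magnitudes:
nu = 0.146 / 0.772
nu = 0.1891


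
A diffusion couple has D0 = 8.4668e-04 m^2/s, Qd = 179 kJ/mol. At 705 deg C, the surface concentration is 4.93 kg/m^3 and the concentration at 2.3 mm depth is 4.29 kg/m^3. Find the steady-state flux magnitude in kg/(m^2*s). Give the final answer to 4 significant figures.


Step 1: D = D0 * exp(-Qd/(R*T))
T = 705 + 273.15 = 978.15 K
D = 8.4668e-04 * exp(-179e3 / (8.314 * 978.15)) = 2.33621e-13 m^2/s
Step 2: J = D * (C1 - C2) / dx
J = 2.33621e-13 * (4.93 - 4.29) / 2.3e-03
J = 6.501e-11 kg/(m^2*s)


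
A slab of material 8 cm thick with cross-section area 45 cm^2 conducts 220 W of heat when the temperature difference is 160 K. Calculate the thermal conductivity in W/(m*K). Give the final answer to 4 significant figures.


k = Q*L / (A*dT)
L = 0.08 m, A = 4.5e-03 m^2
k = 220 * 0.08 / (4.5e-03 * 160)
k = 24.44 W/(m*K)


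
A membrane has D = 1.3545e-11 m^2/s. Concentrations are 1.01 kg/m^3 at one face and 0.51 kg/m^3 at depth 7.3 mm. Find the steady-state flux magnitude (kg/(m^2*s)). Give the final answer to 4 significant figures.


J = -D * (dC/dx) = D * (C1 - C2) / dx
J = 1.3545e-11 * (1.01 - 0.51) / 7.3e-03
J = 9.277e-10 kg/(m^2*s)


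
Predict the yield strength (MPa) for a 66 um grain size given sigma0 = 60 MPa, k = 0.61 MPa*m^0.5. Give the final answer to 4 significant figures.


sigma_y = sigma0 + k / sqrt(d)
d = 66 um = 6.6e-05 m
sigma_y = 60 + 0.61 / sqrt(6.6e-05)
sigma_y = 135.1 MPa


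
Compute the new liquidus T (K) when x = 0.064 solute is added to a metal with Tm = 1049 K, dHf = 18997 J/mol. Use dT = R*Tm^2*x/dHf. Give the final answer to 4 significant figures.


dT = R*Tm^2*x / dHf
dT = 8.314 * 1049^2 * 0.064 / 18997
dT = 30.8217 K
T_new = 1049 - 30.8217 = 1018 K


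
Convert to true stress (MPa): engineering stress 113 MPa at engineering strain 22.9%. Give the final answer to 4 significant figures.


sigma_true = sigma_eng * (1 + epsilon_eng)
sigma_true = 113 * (1 + 0.229)
sigma_true = 138.9 MPa


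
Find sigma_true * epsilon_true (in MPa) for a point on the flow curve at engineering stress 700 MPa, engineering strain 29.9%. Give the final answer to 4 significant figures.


sigma_true = sigma_eng * (1 + epsilon_eng)
sigma_true = 700 * (1 + 0.299) = 909.3 MPa
epsilon_true = ln(1 + epsilon_eng)
epsilon_true = ln(1 + 0.299) = 0.261595
sigma_true * epsilon_true = 909.3 * 0.261595 = 237.9 MPa


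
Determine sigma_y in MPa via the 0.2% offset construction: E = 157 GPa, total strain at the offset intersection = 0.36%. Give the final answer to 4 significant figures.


Offset strain = 0.002
Elastic strain at yield = total_strain - offset = 3.6e-03 - 0.002 = 1.6e-03
sigma_y = E * elastic_strain = 157000 * 1.6e-03
sigma_y = 251.2 MPa


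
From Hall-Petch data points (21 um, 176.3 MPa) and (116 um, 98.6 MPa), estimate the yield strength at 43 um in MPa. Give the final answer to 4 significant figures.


sigma_y = sigma0 + k / sqrt(d)
1/sqrt(d1) = 1/sqrt(2.1e-05) = 218.218;  1/sqrt(d2) = 92.8477
k = (sigma1 - sigma2) / (1/sqrt(d1) - 1/sqrt(d2)) = (176.3 - 98.6) / (218.218 - 92.8477) = 0.619764 MPa*m^0.5
sigma0 = sigma1 - k/sqrt(d1) = 176.3 - 0.619764*218.218 = 41.0563 MPa
sigma_y(d3) = 41.0563 + 0.619764 / sqrt(4.3e-05) = 135.6 MPa


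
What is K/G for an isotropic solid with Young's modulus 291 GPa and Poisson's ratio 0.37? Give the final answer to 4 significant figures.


G = E / (2*(1+nu))
G = 291 / (2*(1+0.37)) = 106.204 GPa
K = E / (3*(1-2*nu))
K = 291 / (3*(1-2*0.37)) = 373.077 GPa
K/G = 373.077 / 106.204 = 3.513


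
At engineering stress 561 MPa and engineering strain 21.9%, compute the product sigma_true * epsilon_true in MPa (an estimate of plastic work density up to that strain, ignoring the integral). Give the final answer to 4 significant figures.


sigma_true = sigma_eng * (1 + epsilon_eng)
sigma_true = 561 * (1 + 0.219) = 683.859 MPa
epsilon_true = ln(1 + epsilon_eng)
epsilon_true = ln(1 + 0.219) = 0.198031
sigma_true * epsilon_true = 683.859 * 0.198031 = 135.4 MPa


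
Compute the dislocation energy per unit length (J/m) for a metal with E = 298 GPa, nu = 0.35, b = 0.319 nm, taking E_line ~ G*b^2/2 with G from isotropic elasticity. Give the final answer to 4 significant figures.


Step 1: G = E / (2*(1+nu))
G = 298 / (2*(1+0.35)) = 110.37 GPa = 1.1037e+11 Pa
Step 2: E_line = G*b^2/2
b = 0.319 nm = 3.19e-10 m
E_line = 0.5 * 1.1037e+11 * (3.19e-10)^2 = 5.616e-09 J/m


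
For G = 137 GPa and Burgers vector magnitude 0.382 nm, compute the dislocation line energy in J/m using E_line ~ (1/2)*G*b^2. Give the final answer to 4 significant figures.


E = G*b^2/2
b = 0.382 nm = 3.82e-10 m
G = 137 GPa = 1.37e+11 Pa
E = 0.5 * 1.37e+11 * (3.82e-10)^2
E = 9.996e-09 J/m


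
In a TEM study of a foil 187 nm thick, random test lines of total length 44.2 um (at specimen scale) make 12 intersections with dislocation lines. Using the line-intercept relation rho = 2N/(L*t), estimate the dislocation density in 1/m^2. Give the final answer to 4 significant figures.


rho = 2N / (L * t)
L = 44.2 um = 4.42e-05 m, t = 187 nm = 1.87e-07 m
rho = 2 * 12 / (4.42e-05 * 1.87e-07)
rho = 2.904e+12 1/m^2


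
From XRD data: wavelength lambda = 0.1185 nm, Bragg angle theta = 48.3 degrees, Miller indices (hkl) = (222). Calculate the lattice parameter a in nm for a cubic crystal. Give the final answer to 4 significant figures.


d = lambda / (2*sin(theta))
d = 0.1185 / (2*sin(48.3 deg))
d = 0.0793557 nm
a = d * sqrt(h^2+k^2+l^2) = 0.0793557 * sqrt(12)
a = 0.2749 nm


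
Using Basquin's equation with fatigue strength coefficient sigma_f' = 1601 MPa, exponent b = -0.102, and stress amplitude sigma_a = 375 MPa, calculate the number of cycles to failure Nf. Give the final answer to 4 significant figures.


sigma_a = sigma_f' * (2*Nf)^b
2*Nf = (sigma_a / sigma_f')^(1/b)
2*Nf = (375 / 1601)^(1/-0.102)
2*Nf = 1.51356e+06
Nf = 756800 cycles


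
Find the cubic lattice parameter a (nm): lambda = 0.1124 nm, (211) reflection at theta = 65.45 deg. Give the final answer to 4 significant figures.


d = lambda / (2*sin(theta))
d = 0.1124 / (2*sin(65.45 deg))
d = 0.0617855 nm
a = d * sqrt(h^2+k^2+l^2) = 0.0617855 * sqrt(6)
a = 0.1513 nm


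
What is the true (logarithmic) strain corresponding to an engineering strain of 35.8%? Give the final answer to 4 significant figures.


epsilon_true = ln(1 + epsilon_eng)
epsilon_true = ln(1 + 0.358)
epsilon_true = 0.306


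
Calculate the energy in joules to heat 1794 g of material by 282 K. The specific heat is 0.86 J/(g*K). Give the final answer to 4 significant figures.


Q = m * cp * dT
Q = 1794 * 0.86 * 282
Q = 435100 J


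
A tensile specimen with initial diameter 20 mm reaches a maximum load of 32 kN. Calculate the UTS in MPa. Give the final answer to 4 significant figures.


A0 = pi*(d/2)^2 = pi*(20/2)^2 = 314.159 mm^2
UTS = F_max / A0 = 32*1000 / 314.159
UTS = 101.9 MPa


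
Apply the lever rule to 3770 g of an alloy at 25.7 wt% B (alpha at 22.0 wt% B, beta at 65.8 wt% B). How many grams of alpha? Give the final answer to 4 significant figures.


f_alpha = (C_beta - C0) / (C_beta - C_alpha)
f_alpha = (65.8 - 25.7) / (65.8 - 22.0) = 0.915525
m_alpha = f_alpha * m_total = 0.915525 * 3770 = 3452 g


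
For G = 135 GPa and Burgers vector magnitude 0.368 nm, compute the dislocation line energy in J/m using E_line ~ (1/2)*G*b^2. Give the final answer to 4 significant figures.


E = G*b^2/2
b = 0.368 nm = 3.68e-10 m
G = 135 GPa = 1.35e+11 Pa
E = 0.5 * 1.35e+11 * (3.68e-10)^2
E = 9.141e-09 J/m


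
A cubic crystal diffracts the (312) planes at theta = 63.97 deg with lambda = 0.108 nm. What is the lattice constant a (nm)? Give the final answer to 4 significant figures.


d = lambda / (2*sin(theta))
d = 0.108 / (2*sin(63.97 deg))
d = 0.0600959 nm
a = d * sqrt(h^2+k^2+l^2) = 0.0600959 * sqrt(14)
a = 0.2249 nm


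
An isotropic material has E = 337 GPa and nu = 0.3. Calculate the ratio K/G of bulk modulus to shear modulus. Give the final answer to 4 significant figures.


G = E / (2*(1+nu))
G = 337 / (2*(1+0.3)) = 129.615 GPa
K = E / (3*(1-2*nu))
K = 337 / (3*(1-2*0.3)) = 280.833 GPa
K/G = 280.833 / 129.615 = 2.167


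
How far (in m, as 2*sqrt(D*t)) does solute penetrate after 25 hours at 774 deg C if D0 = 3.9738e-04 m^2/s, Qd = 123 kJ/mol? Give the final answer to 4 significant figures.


Step 1: D = D0 * exp(-Qd/(R*T))
T = 1047.15 K
D = 3.9738e-04 * exp(-123e3 / (8.314 * 1047.15)) = 2.9068e-10 m^2/s
Step 2: L = 2*sqrt(D*t)
t = 25 h = 90000 s
L = 2*sqrt(2.9068e-10 * 90000) = 0.01023 m


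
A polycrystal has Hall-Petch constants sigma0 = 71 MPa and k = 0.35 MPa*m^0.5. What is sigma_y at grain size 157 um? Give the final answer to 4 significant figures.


sigma_y = sigma0 + k / sqrt(d)
d = 157 um = 1.57e-04 m
sigma_y = 71 + 0.35 / sqrt(1.57e-04)
sigma_y = 98.93 MPa


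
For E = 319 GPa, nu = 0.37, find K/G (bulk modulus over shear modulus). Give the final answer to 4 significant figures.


G = E / (2*(1+nu))
G = 319 / (2*(1+0.37)) = 116.423 GPa
K = E / (3*(1-2*nu))
K = 319 / (3*(1-2*0.37)) = 408.974 GPa
K/G = 408.974 / 116.423 = 3.513


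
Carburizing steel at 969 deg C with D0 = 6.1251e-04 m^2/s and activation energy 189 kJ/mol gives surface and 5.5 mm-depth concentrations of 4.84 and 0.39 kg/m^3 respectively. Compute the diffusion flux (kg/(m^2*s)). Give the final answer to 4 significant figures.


Step 1: D = D0 * exp(-Qd/(R*T))
T = 969 + 273.15 = 1242.15 K
D = 6.1251e-04 * exp(-189e3 / (8.314 * 1242.15)) = 6.90298e-12 m^2/s
Step 2: J = D * (C1 - C2) / dx
J = 6.90298e-12 * (4.84 - 0.39) / 5.5e-03
J = 5.585e-09 kg/(m^2*s)


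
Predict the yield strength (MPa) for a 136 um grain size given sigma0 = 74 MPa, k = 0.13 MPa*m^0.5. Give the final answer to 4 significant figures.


sigma_y = sigma0 + k / sqrt(d)
d = 136 um = 1.36e-04 m
sigma_y = 74 + 0.13 / sqrt(1.36e-04)
sigma_y = 85.15 MPa


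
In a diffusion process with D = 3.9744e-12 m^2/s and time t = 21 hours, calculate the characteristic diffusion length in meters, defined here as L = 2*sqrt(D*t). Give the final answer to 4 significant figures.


t = 21 hr = 75600 s
Diffusion length = 2*sqrt(D*t)
= 2*sqrt(3.9744e-12 * 75600)
= 1.096e-03 m


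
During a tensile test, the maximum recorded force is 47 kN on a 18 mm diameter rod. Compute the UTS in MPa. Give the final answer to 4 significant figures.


A0 = pi*(d/2)^2 = pi*(18/2)^2 = 254.469 mm^2
UTS = F_max / A0 = 47*1000 / 254.469
UTS = 184.7 MPa


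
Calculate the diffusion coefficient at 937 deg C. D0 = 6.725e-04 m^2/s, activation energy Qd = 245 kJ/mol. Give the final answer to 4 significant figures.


D = D0 * exp(-Qd / (R*T))
T = 1210.15 K
D = 6.725e-04 * exp(-245e3 / (8.314 * 1210.15))
D = 1.787e-14 m^2/s


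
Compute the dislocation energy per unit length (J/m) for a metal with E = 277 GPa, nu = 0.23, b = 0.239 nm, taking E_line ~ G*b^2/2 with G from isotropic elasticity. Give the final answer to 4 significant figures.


Step 1: G = E / (2*(1+nu))
G = 277 / (2*(1+0.23)) = 112.602 GPa = 1.12602e+11 Pa
Step 2: E_line = G*b^2/2
b = 0.239 nm = 2.39e-10 m
E_line = 0.5 * 1.12602e+11 * (2.39e-10)^2 = 3.216e-09 J/m


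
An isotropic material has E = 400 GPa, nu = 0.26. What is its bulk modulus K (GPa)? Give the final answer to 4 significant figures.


K = E / (3*(1-2*nu))
K = 400 / (3*(1-2*0.26))
K = 277.8 GPa


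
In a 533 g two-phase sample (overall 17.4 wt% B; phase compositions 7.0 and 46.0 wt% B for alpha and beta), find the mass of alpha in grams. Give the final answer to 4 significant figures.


f_alpha = (C_beta - C0) / (C_beta - C_alpha)
f_alpha = (46.0 - 17.4) / (46.0 - 7.0) = 0.733333
m_alpha = f_alpha * m_total = 0.733333 * 533 = 390.9 g


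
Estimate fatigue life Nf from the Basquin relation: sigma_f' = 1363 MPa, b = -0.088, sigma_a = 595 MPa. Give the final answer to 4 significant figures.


sigma_a = sigma_f' * (2*Nf)^b
2*Nf = (sigma_a / sigma_f')^(1/b)
2*Nf = (595 / 1363)^(1/-0.088)
2*Nf = 12321.7
Nf = 6161 cycles


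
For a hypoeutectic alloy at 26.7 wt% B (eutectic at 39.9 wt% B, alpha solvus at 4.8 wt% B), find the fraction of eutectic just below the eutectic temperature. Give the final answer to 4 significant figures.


f_primary = (C_e - C0) / (C_e - C_alpha_max)
f_primary = (39.9 - 26.7) / (39.9 - 4.8)
f_primary = 0.376068
f_eutectic = 1 - 0.376068 = 0.6239


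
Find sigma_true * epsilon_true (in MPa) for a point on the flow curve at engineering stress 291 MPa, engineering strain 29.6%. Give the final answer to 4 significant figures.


sigma_true = sigma_eng * (1 + epsilon_eng)
sigma_true = 291 * (1 + 0.296) = 377.136 MPa
epsilon_true = ln(1 + epsilon_eng)
epsilon_true = ln(1 + 0.296) = 0.259283
sigma_true * epsilon_true = 377.136 * 0.259283 = 97.78 MPa


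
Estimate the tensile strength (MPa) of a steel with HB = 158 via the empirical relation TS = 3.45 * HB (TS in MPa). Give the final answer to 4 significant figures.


TS (MPa) = 3.45 * HB
TS = 3.45 * 158
TS = 545.1 MPa


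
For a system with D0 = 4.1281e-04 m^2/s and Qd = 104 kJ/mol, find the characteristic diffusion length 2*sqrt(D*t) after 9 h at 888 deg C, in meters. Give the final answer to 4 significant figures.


Step 1: D = D0 * exp(-Qd/(R*T))
T = 1161.15 K
D = 4.1281e-04 * exp(-104e3 / (8.314 * 1161.15)) = 8.65194e-09 m^2/s
Step 2: L = 2*sqrt(D*t)
t = 9 h = 32400 s
L = 2*sqrt(8.65194e-09 * 32400) = 0.03349 m


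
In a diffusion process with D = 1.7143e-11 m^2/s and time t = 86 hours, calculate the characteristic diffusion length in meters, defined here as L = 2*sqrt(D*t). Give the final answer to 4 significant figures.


t = 86 hr = 309600 s
Diffusion length = 2*sqrt(D*t)
= 2*sqrt(1.7143e-11 * 309600)
= 4.608e-03 m


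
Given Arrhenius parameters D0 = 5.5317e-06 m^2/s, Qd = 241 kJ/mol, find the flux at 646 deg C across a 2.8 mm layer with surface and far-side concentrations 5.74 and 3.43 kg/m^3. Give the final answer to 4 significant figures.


Step 1: D = D0 * exp(-Qd/(R*T))
T = 646 + 273.15 = 919.15 K
D = 5.5317e-06 * exp(-241e3 / (8.314 * 919.15)) = 1.11303e-19 m^2/s
Step 2: J = D * (C1 - C2) / dx
J = 1.11303e-19 * (5.74 - 3.43) / 2.8e-03
J = 9.182e-17 kg/(m^2*s)
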